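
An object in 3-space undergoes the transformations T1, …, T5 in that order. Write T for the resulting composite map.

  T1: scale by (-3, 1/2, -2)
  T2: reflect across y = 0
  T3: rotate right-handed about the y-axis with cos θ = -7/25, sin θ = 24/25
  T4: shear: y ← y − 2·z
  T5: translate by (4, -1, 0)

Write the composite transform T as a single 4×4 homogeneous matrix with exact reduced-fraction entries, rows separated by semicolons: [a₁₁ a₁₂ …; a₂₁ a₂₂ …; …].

T = [21/25 0 -48/25 4; -144/25 -1/2 -28/25 -1; 72/25 0 14/25 0; 0 0 0 1]

T1 = [-3 0 0 0; 0 1/2 0 0; 0 0 -2 0; 0 0 0 1]
T2·T1 = [-3 0 0 0; 0 -1/2 0 0; 0 0 -2 0; 0 0 0 1]
T3·…·T1 = [21/25 0 -48/25 0; 0 -1/2 0 0; 72/25 0 14/25 0; 0 0 0 1]
T4·…·T1 = [21/25 0 -48/25 0; -144/25 -1/2 -28/25 0; 72/25 0 14/25 0; 0 0 0 1]
T5·…·T1 = [21/25 0 -48/25 4; -144/25 -1/2 -28/25 -1; 72/25 0 14/25 0; 0 0 0 1]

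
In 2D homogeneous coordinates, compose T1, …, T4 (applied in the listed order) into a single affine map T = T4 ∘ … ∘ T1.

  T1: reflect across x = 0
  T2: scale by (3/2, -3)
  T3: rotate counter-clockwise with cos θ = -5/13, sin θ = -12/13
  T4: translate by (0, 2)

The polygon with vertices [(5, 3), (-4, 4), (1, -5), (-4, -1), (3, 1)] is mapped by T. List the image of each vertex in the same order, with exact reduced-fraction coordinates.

image vertices: (-141/26, 161/13), (-174/13, 14/13), (375/26, -31/13), (6/13, -61/13), (-27/26, 95/13)

T1 reflect across x = 0: (5, 3) → (-5, 3); (-4, 4) → (4, 4); (1, -5) → (-1, -5); (-4, -1) → (4, -1); (3, 1) → (-3, 1)
T2 scale by (3/2, -3): (-5, 3) → (-15/2, -9); (4, 4) → (6, -12); (-1, -5) → (-3/2, 15); (4, -1) → (6, 3); (-3, 1) → (-9/2, -3)
T3 rotate counter-clockwise with cos θ = -5/13, sin θ = -12/13: (-15/2, -9) → (-141/26, 135/13); (6, -12) → (-174/13, -12/13); (-3/2, 15) → (375/26, -57/13); (6, 3) → (6/13, -87/13); (-9/2, -3) → (-27/26, 69/13)
T4 translate by (0, 2): (-141/26, 135/13) → (-141/26, 161/13); (-174/13, -12/13) → (-174/13, 14/13); (375/26, -57/13) → (375/26, -31/13); (6/13, -87/13) → (6/13, -61/13); (-27/26, 69/13) → (-27/26, 95/13)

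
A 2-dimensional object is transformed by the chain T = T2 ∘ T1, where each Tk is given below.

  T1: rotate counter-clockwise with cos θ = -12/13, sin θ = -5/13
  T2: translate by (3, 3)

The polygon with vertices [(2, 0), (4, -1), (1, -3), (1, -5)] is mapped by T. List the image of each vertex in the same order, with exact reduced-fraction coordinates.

image vertices: (15/13, 29/13), (-14/13, 31/13), (12/13, 70/13), (2/13, 94/13)

T1 rotate counter-clockwise with cos θ = -12/13, sin θ = -5/13: (2, 0) → (-24/13, -10/13); (4, -1) → (-53/13, -8/13); (1, -3) → (-27/13, 31/13); (1, -5) → (-37/13, 55/13)
T2 translate by (3, 3): (-24/13, -10/13) → (15/13, 29/13); (-53/13, -8/13) → (-14/13, 31/13); (-27/13, 31/13) → (12/13, 70/13); (-37/13, 55/13) → (2/13, 94/13)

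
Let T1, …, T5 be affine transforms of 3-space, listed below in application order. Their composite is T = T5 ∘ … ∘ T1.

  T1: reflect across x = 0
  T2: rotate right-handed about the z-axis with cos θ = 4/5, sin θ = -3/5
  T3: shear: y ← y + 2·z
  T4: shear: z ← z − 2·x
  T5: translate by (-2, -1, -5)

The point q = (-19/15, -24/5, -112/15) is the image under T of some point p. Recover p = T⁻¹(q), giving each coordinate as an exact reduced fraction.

p = (-5/3, -1, -1)

T1 = [-1 0 0 0; 0 1 0 0; 0 0 1 0; 0 0 0 1]
T2·T1 = [-4/5 3/5 0 0; 3/5 4/5 0 0; 0 0 1 0; 0 0 0 1]
T3·…·T1 = [-4/5 3/5 0 0; 3/5 4/5 2 0; 0 0 1 0; 0 0 0 1]
T4·…·T1 = [-4/5 3/5 0 0; 3/5 4/5 2 0; 8/5 -6/5 1 0; 0 0 0 1]
T5·…·T1 = [-4/5 3/5 0 -2; 3/5 4/5 2 -1; 8/5 -6/5 1 -5; 0 0 0 1]
det M = -1; M⁻¹ = [-16/5 3/5 -6/5 -59/5; -13/5 4/5 -8/5 -62/5; 2 0 1 9; 0 0 0 1]
M⁻¹ · (-19/15, -24/5, -112/15)ᵀ = (-5/3, -1, -1)ᵀ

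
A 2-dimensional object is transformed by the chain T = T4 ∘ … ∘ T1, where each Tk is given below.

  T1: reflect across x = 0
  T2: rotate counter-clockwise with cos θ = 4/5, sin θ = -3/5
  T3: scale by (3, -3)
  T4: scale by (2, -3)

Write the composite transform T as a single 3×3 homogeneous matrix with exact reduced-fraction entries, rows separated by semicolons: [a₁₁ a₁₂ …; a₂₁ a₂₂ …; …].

T1 = [-1 0 0; 0 1 0; 0 0 1]
T2·T1 = [-4/5 3/5 0; 3/5 4/5 0; 0 0 1]
T3·…·T1 = [-12/5 9/5 0; -9/5 -12/5 0; 0 0 1]
T4·…·T1 = [-24/5 18/5 0; 27/5 36/5 0; 0 0 1]

T = [-24/5 18/5 0; 27/5 36/5 0; 0 0 1]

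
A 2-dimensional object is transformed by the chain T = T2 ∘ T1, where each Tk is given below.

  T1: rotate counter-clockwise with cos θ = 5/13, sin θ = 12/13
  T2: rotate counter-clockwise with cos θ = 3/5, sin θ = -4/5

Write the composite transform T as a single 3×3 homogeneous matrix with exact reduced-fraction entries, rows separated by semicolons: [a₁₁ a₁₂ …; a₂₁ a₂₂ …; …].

T1 = [5/13 -12/13 0; 12/13 5/13 0; 0 0 1]
T2·T1 = [63/65 -16/65 0; 16/65 63/65 0; 0 0 1]

T = [63/65 -16/65 0; 16/65 63/65 0; 0 0 1]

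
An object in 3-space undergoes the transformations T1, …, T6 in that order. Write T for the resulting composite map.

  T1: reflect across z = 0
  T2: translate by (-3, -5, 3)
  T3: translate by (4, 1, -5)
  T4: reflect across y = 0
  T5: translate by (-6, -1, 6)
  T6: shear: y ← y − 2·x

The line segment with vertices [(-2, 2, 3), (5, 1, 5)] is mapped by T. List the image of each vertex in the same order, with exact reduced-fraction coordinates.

T1 reflect across z = 0: (-2, 2, 3) → (-2, 2, -3); (5, 1, 5) → (5, 1, -5)
T2 translate by (-3, -5, 3): (-2, 2, -3) → (-5, -3, 0); (5, 1, -5) → (2, -4, -2)
T3 translate by (4, 1, -5): (-5, -3, 0) → (-1, -2, -5); (2, -4, -2) → (6, -3, -7)
T4 reflect across y = 0: (-1, -2, -5) → (-1, 2, -5); (6, -3, -7) → (6, 3, -7)
T5 translate by (-6, -1, 6): (-1, 2, -5) → (-7, 1, 1); (6, 3, -7) → (0, 2, -1)
T6 shear: y ← y − 2·x: (-7, 1, 1) → (-7, 15, 1); (0, 2, -1) → (0, 2, -1)

image vertices: (-7, 15, 1), (0, 2, -1)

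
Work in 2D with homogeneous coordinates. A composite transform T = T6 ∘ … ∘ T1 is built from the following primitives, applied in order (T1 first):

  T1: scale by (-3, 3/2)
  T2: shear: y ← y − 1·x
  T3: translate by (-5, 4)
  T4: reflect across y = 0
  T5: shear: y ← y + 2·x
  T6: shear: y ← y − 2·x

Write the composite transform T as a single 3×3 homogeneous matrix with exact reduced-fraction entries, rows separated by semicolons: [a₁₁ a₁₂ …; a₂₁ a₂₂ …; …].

T1 = [-3 0 0; 0 3/2 0; 0 0 1]
T2·T1 = [-3 0 0; 3 3/2 0; 0 0 1]
T3·…·T1 = [-3 0 -5; 3 3/2 4; 0 0 1]
T4·…·T1 = [-3 0 -5; -3 -3/2 -4; 0 0 1]
T5·…·T1 = [-3 0 -5; -9 -3/2 -14; 0 0 1]
T6·…·T1 = [-3 0 -5; -3 -3/2 -4; 0 0 1]

T = [-3 0 -5; -3 -3/2 -4; 0 0 1]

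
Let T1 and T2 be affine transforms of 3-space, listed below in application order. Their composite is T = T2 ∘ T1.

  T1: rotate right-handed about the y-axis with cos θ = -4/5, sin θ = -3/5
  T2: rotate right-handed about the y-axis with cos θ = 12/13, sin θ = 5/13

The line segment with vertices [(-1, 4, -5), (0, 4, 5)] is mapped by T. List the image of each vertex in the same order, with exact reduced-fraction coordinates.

T1 rotate right-handed about the y-axis with cos θ = -4/5, sin θ = -3/5: (-1, 4, -5) → (19/5, 4, 17/5); (0, 4, 5) → (-3, 4, -4)
T2 rotate right-handed about the y-axis with cos θ = 12/13, sin θ = 5/13: (19/5, 4, 17/5) → (313/65, 4, 109/65); (-3, 4, -4) → (-56/13, 4, -33/13)

image vertices: (313/65, 4, 109/65), (-56/13, 4, -33/13)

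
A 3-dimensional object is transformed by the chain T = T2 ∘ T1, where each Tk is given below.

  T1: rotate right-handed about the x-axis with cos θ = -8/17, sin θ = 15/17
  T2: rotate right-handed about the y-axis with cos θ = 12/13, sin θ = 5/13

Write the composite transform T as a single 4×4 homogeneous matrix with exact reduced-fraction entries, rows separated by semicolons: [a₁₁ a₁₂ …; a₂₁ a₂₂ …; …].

T1 = [1 0 0 0; 0 -8/17 -15/17 0; 0 15/17 -8/17 0; 0 0 0 1]
T2·T1 = [12/13 75/221 -40/221 0; 0 -8/17 -15/17 0; -5/13 180/221 -96/221 0; 0 0 0 1]

T = [12/13 75/221 -40/221 0; 0 -8/17 -15/17 0; -5/13 180/221 -96/221 0; 0 0 0 1]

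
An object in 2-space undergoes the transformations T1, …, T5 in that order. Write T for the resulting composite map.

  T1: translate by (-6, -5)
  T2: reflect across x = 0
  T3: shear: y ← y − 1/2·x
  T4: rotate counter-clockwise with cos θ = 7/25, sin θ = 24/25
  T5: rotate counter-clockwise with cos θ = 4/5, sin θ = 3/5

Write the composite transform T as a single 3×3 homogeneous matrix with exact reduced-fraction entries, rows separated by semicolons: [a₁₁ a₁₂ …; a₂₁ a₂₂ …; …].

T1 = [1 0 -6; 0 1 -5; 0 0 1]
T2·T1 = [-1 0 6; 0 1 -5; 0 0 1]
T3·…·T1 = [-1 0 6; 1/2 1 -8; 0 0 1]
T4·…·T1 = [-19/25 -24/25 234/25; -41/50 7/25 88/25; 0 0 1]
T5·…·T1 = [-29/250 -117/125 672/125; -139/125 -44/125 1054/125; 0 0 1]

T = [-29/250 -117/125 672/125; -139/125 -44/125 1054/125; 0 0 1]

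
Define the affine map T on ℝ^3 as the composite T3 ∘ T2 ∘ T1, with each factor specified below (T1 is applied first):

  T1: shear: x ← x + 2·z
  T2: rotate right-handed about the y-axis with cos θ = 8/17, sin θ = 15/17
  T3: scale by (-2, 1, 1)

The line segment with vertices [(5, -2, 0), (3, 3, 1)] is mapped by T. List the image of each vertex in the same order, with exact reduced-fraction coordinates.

image vertices: (-80/17, -2, -75/17), (-110/17, 3, -67/17)

T1 shear: x ← x + 2·z: (5, -2, 0) → (5, -2, 0); (3, 3, 1) → (5, 3, 1)
T2 rotate right-handed about the y-axis with cos θ = 8/17, sin θ = 15/17: (5, -2, 0) → (40/17, -2, -75/17); (5, 3, 1) → (55/17, 3, -67/17)
T3 scale by (-2, 1, 1): (40/17, -2, -75/17) → (-80/17, -2, -75/17); (55/17, 3, -67/17) → (-110/17, 3, -67/17)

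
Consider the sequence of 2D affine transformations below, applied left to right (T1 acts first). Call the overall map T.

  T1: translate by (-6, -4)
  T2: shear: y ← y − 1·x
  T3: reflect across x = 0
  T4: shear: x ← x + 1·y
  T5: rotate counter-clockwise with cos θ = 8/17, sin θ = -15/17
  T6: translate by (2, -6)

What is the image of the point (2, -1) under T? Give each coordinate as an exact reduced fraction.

T1 translate by (-6, -4): (2, -1) → (-4, -5)
T2 shear: y ← y − 1·x: (-4, -5) → (-4, -1)
T3 reflect across x = 0: (-4, -1) → (4, -1)
T4 shear: x ← x + 1·y: (4, -1) → (3, -1)
T5 rotate counter-clockwise with cos θ = 8/17, sin θ = -15/17: (3, -1) → (9/17, -53/17)
T6 translate by (2, -6): (9/17, -53/17) → (43/17, -155/17)

T(p) = (43/17, -155/17)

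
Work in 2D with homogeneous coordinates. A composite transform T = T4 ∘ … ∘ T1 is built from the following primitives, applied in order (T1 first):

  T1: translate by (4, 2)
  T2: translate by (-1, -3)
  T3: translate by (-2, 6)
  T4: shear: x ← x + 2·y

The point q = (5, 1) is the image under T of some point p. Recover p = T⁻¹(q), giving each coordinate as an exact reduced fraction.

T1 = [1 0 4; 0 1 2; 0 0 1]
T2·T1 = [1 0 3; 0 1 -1; 0 0 1]
T3·…·T1 = [1 0 1; 0 1 5; 0 0 1]
T4·…·T1 = [1 2 11; 0 1 5; 0 0 1]
det M = 1; M⁻¹ = [1 -2 -1; 0 1 -5; 0 0 1]
M⁻¹ · (5, 1)ᵀ = (2, -4)ᵀ

p = (2, -4)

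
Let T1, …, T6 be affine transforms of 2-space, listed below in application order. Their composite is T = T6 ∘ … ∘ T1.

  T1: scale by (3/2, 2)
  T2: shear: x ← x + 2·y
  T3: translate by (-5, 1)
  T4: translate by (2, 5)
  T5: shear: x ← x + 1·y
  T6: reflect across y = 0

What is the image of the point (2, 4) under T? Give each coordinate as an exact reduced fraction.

T1 scale by (3/2, 2): (2, 4) → (3, 8)
T2 shear: x ← x + 2·y: (3, 8) → (19, 8)
T3 translate by (-5, 1): (19, 8) → (14, 9)
T4 translate by (2, 5): (14, 9) → (16, 14)
T5 shear: x ← x + 1·y: (16, 14) → (30, 14)
T6 reflect across y = 0: (30, 14) → (30, -14)

T(p) = (30, -14)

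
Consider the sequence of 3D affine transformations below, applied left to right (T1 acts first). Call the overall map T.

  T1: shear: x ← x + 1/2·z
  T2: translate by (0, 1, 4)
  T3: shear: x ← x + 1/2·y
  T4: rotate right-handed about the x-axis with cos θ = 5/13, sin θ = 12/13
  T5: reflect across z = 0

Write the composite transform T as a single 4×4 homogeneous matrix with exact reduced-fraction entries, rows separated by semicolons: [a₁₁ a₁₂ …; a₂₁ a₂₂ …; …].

T1 = [1 0 1/2 0; 0 1 0 0; 0 0 1 0; 0 0 0 1]
T2·T1 = [1 0 1/2 0; 0 1 0 1; 0 0 1 4; 0 0 0 1]
T3·…·T1 = [1 1/2 1/2 1/2; 0 1 0 1; 0 0 1 4; 0 0 0 1]
T4·…·T1 = [1 1/2 1/2 1/2; 0 5/13 -12/13 -43/13; 0 12/13 5/13 32/13; 0 0 0 1]
T5·…·T1 = [1 1/2 1/2 1/2; 0 5/13 -12/13 -43/13; 0 -12/13 -5/13 -32/13; 0 0 0 1]

T = [1 1/2 1/2 1/2; 0 5/13 -12/13 -43/13; 0 -12/13 -5/13 -32/13; 0 0 0 1]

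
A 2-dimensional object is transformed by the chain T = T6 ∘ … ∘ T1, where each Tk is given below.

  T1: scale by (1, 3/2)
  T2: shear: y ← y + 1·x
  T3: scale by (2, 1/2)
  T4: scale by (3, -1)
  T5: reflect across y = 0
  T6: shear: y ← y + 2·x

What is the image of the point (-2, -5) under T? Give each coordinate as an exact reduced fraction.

T(p) = (-12, -115/4)

T1 scale by (1, 3/2): (-2, -5) → (-2, -15/2)
T2 shear: y ← y + 1·x: (-2, -15/2) → (-2, -19/2)
T3 scale by (2, 1/2): (-2, -19/2) → (-4, -19/4)
T4 scale by (3, -1): (-4, -19/4) → (-12, 19/4)
T5 reflect across y = 0: (-12, 19/4) → (-12, -19/4)
T6 shear: y ← y + 2·x: (-12, -19/4) → (-12, -115/4)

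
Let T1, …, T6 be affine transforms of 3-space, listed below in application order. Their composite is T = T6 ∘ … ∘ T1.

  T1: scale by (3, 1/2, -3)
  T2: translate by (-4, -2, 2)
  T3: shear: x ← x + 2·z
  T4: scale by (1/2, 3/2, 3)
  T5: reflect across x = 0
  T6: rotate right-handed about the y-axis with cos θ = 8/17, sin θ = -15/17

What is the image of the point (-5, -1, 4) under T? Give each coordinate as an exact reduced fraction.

T(p) = (606/17, -15/4, 105/34)

T1 scale by (3, 1/2, -3): (-5, -1, 4) → (-15, -1/2, -12)
T2 translate by (-4, -2, 2): (-15, -1/2, -12) → (-19, -5/2, -10)
T3 shear: x ← x + 2·z: (-19, -5/2, -10) → (-39, -5/2, -10)
T4 scale by (1/2, 3/2, 3): (-39, -5/2, -10) → (-39/2, -15/4, -30)
T5 reflect across x = 0: (-39/2, -15/4, -30) → (39/2, -15/4, -30)
T6 rotate right-handed about the y-axis with cos θ = 8/17, sin θ = -15/17: (39/2, -15/4, -30) → (606/17, -15/4, 105/34)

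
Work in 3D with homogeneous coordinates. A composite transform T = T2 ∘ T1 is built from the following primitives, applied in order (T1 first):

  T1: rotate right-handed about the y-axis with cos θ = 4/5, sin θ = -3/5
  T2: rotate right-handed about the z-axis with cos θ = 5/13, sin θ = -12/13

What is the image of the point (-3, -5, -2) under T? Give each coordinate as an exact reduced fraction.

T(p) = (-66/13, -53/65, -17/5)

T1 rotate right-handed about the y-axis with cos θ = 4/5, sin θ = -3/5: (-3, -5, -2) → (-6/5, -5, -17/5)
T2 rotate right-handed about the z-axis with cos θ = 5/13, sin θ = -12/13: (-6/5, -5, -17/5) → (-66/13, -53/65, -17/5)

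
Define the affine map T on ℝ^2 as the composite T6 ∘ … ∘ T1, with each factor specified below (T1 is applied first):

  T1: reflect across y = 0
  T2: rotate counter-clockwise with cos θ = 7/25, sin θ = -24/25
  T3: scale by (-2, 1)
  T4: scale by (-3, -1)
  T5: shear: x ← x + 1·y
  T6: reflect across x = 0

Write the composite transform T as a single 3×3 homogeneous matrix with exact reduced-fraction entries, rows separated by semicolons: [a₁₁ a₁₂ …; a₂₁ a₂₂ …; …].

T = [-66/25 137/25 0; 24/25 7/25 0; 0 0 1]

T1 = [1 0 0; 0 -1 0; 0 0 1]
T2·T1 = [7/25 -24/25 0; -24/25 -7/25 0; 0 0 1]
T3·…·T1 = [-14/25 48/25 0; -24/25 -7/25 0; 0 0 1]
T4·…·T1 = [42/25 -144/25 0; 24/25 7/25 0; 0 0 1]
T5·…·T1 = [66/25 -137/25 0; 24/25 7/25 0; 0 0 1]
T6·…·T1 = [-66/25 137/25 0; 24/25 7/25 0; 0 0 1]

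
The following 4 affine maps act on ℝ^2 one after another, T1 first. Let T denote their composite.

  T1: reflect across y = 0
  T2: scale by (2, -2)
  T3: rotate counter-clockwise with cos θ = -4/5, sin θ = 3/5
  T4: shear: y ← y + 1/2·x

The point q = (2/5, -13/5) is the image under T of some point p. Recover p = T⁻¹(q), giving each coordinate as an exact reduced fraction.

p = (-1, 1)

T1 = [1 0 0; 0 -1 0; 0 0 1]
T2·T1 = [2 0 0; 0 2 0; 0 0 1]
T3·…·T1 = [-8/5 -6/5 0; 6/5 -8/5 0; 0 0 1]
T4·…·T1 = [-8/5 -6/5 0; 2/5 -11/5 0; 0 0 1]
det M = 4; M⁻¹ = [-11/20 3/10 0; -1/10 -2/5 0; 0 0 1]
M⁻¹ · (2/5, -13/5)ᵀ = (-1, 1)ᵀ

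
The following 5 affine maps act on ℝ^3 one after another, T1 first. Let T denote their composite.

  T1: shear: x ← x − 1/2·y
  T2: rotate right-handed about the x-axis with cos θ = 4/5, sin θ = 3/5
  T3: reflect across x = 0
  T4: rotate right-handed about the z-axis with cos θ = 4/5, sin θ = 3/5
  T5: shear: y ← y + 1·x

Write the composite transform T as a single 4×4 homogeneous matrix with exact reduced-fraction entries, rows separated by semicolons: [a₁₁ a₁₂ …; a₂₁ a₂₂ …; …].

T1 = [1 -1/2 0 0; 0 1 0 0; 0 0 1 0; 0 0 0 1]
T2·T1 = [1 -1/2 0 0; 0 4/5 -3/5 0; 0 3/5 4/5 0; 0 0 0 1]
T3·…·T1 = [-1 1/2 0 0; 0 4/5 -3/5 0; 0 3/5 4/5 0; 0 0 0 1]
T4·…·T1 = [-4/5 -2/25 9/25 0; -3/5 47/50 -12/25 0; 0 3/5 4/5 0; 0 0 0 1]
T5·…·T1 = [-4/5 -2/25 9/25 0; -7/5 43/50 -3/25 0; 0 3/5 4/5 0; 0 0 0 1]

T = [-4/5 -2/25 9/25 0; -7/5 43/50 -3/25 0; 0 3/5 4/5 0; 0 0 0 1]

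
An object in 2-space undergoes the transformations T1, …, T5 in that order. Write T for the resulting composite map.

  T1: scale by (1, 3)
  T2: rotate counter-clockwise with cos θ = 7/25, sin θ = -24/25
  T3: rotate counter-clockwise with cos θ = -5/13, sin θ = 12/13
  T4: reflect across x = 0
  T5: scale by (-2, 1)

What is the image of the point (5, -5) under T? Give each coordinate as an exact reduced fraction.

T1 scale by (1, 3): (5, -5) → (5, -15)
T2 rotate counter-clockwise with cos θ = 7/25, sin θ = -24/25: (5, -15) → (-13, -9)
T3 rotate counter-clockwise with cos θ = -5/13, sin θ = 12/13: (-13, -9) → (173/13, -111/13)
T4 reflect across x = 0: (173/13, -111/13) → (-173/13, -111/13)
T5 scale by (-2, 1): (-173/13, -111/13) → (346/13, -111/13)

T(p) = (346/13, -111/13)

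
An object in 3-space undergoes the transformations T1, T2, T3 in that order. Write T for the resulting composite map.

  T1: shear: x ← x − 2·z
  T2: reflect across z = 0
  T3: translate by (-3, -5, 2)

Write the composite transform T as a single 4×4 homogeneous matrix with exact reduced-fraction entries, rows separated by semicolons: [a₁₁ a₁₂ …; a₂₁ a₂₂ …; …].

T = [1 0 -2 -3; 0 1 0 -5; 0 0 -1 2; 0 0 0 1]

T1 = [1 0 -2 0; 0 1 0 0; 0 0 1 0; 0 0 0 1]
T2·T1 = [1 0 -2 0; 0 1 0 0; 0 0 -1 0; 0 0 0 1]
T3·…·T1 = [1 0 -2 -3; 0 1 0 -5; 0 0 -1 2; 0 0 0 1]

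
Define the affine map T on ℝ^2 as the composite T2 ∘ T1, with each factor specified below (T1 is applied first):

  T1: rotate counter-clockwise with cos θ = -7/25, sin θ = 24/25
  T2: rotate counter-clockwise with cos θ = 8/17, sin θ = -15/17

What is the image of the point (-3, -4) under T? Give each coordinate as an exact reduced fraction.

T1 rotate counter-clockwise with cos θ = -7/25, sin θ = 24/25: (-3, -4) → (117/25, -44/25)
T2 rotate counter-clockwise with cos θ = 8/17, sin θ = -15/17: (117/25, -44/25) → (276/425, -2107/425)

T(p) = (276/425, -2107/425)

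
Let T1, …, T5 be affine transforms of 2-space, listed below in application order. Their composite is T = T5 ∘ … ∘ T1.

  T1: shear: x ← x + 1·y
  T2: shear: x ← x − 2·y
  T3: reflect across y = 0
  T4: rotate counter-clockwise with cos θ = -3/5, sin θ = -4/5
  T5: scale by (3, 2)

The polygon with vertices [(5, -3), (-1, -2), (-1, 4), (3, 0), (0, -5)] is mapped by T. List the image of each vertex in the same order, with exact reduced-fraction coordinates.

T1 shear: x ← x + 1·y: (5, -3) → (2, -3); (-1, -2) → (-3, -2); (-1, 4) → (3, 4); (3, 0) → (3, 0); (0, -5) → (-5, -5)
T2 shear: x ← x − 2·y: (2, -3) → (8, -3); (-3, -2) → (1, -2); (3, 4) → (-5, 4); (3, 0) → (3, 0); (-5, -5) → (5, -5)
T3 reflect across y = 0: (8, -3) → (8, 3); (1, -2) → (1, 2); (-5, 4) → (-5, -4); (3, 0) → (3, 0); (5, -5) → (5, 5)
T4 rotate counter-clockwise with cos θ = -3/5, sin θ = -4/5: (8, 3) → (-12/5, -41/5); (1, 2) → (1, -2); (-5, -4) → (-1/5, 32/5); (3, 0) → (-9/5, -12/5); (5, 5) → (1, -7)
T5 scale by (3, 2): (-12/5, -41/5) → (-36/5, -82/5); (1, -2) → (3, -4); (-1/5, 32/5) → (-3/5, 64/5); (-9/5, -12/5) → (-27/5, -24/5); (1, -7) → (3, -14)

image vertices: (-36/5, -82/5), (3, -4), (-3/5, 64/5), (-27/5, -24/5), (3, -14)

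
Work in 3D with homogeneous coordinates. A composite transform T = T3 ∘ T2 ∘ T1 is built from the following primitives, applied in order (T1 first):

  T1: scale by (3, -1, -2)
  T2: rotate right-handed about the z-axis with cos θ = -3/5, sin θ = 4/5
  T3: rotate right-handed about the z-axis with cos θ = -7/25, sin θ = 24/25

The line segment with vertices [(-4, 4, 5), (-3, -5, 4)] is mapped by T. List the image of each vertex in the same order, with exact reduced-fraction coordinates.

image vertices: (4, 12, -10), (47/5, 21/5, -8)

T1 scale by (3, -1, -2): (-4, 4, 5) → (-12, -4, -10); (-3, -5, 4) → (-9, 5, -8)
T2 rotate right-handed about the z-axis with cos θ = -3/5, sin θ = 4/5: (-12, -4, -10) → (52/5, -36/5, -10); (-9, 5, -8) → (7/5, -51/5, -8)
T3 rotate right-handed about the z-axis with cos θ = -7/25, sin θ = 24/25: (52/5, -36/5, -10) → (4, 12, -10); (7/5, -51/5, -8) → (47/5, 21/5, -8)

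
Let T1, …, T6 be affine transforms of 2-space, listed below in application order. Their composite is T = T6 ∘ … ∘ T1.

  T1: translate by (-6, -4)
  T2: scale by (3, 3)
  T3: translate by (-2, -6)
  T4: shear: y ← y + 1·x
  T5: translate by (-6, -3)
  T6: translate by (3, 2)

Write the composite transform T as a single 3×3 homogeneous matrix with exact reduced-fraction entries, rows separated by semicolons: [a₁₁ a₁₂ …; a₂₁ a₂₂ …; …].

T1 = [1 0 -6; 0 1 -4; 0 0 1]
T2·T1 = [3 0 -18; 0 3 -12; 0 0 1]
T3·…·T1 = [3 0 -20; 0 3 -18; 0 0 1]
T4·…·T1 = [3 0 -20; 3 3 -38; 0 0 1]
T5·…·T1 = [3 0 -26; 3 3 -41; 0 0 1]
T6·…·T1 = [3 0 -23; 3 3 -39; 0 0 1]

T = [3 0 -23; 3 3 -39; 0 0 1]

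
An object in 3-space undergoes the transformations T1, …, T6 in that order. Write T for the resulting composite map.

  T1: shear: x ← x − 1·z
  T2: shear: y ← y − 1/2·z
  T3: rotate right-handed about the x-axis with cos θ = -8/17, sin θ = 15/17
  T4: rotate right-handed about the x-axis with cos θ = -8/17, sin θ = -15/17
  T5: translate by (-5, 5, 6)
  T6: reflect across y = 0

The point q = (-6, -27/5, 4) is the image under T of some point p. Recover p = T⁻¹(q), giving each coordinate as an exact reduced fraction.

p = (-3, -3/5, -2)

T1 = [1 0 -1 0; 0 1 0 0; 0 0 1 0; 0 0 0 1]
T2·T1 = [1 0 -1 0; 0 1 -1/2 0; 0 0 1 0; 0 0 0 1]
T3·…·T1 = [1 0 -1 0; 0 -8/17 -11/17 0; 0 15/17 -31/34 0; 0 0 0 1]
T4·…·T1 = [1 0 -1 0; 0 1 -1/2 0; 0 0 1 0; 0 0 0 1]
T5·…·T1 = [1 0 -1 -5; 0 1 -1/2 5; 0 0 1 6; 0 0 0 1]
T6·…·T1 = [1 0 -1 -5; 0 -1 1/2 -5; 0 0 1 6; 0 0 0 1]
det M = -1; M⁻¹ = [1 0 1 -1; 0 -1 1/2 -8; 0 0 1 -6; 0 0 0 1]
M⁻¹ · (-6, -27/5, 4)ᵀ = (-3, -3/5, -2)ᵀ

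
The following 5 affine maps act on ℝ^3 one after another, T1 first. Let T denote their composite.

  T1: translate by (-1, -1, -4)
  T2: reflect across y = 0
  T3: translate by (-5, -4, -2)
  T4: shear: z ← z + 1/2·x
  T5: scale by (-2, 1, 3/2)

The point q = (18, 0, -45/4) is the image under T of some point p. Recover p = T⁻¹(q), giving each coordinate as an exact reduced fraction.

T1 = [1 0 0 -1; 0 1 0 -1; 0 0 1 -4; 0 0 0 1]
T2·T1 = [1 0 0 -1; 0 -1 0 1; 0 0 1 -4; 0 0 0 1]
T3·…·T1 = [1 0 0 -6; 0 -1 0 -3; 0 0 1 -6; 0 0 0 1]
T4·…·T1 = [1 0 0 -6; 0 -1 0 -3; 1/2 0 1 -9; 0 0 0 1]
T5·…·T1 = [-2 0 0 12; 0 -1 0 -3; 3/4 0 3/2 -27/2; 0 0 0 1]
det M = 3; M⁻¹ = [-1/2 0 0 6; 0 -1 0 -3; 1/4 0 2/3 6; 0 0 0 1]
M⁻¹ · (18, 0, -45/4)ᵀ = (-3, -3, 3)ᵀ

p = (-3, -3, 3)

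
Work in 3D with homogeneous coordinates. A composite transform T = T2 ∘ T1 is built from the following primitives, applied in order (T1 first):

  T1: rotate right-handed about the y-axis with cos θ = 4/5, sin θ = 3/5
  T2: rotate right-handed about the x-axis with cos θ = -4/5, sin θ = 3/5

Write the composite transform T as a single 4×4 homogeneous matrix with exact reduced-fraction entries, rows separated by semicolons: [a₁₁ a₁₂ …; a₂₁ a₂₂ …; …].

T1 = [4/5 0 3/5 0; 0 1 0 0; -3/5 0 4/5 0; 0 0 0 1]
T2·T1 = [4/5 0 3/5 0; 9/25 -4/5 -12/25 0; 12/25 3/5 -16/25 0; 0 0 0 1]

T = [4/5 0 3/5 0; 9/25 -4/5 -12/25 0; 12/25 3/5 -16/25 0; 0 0 0 1]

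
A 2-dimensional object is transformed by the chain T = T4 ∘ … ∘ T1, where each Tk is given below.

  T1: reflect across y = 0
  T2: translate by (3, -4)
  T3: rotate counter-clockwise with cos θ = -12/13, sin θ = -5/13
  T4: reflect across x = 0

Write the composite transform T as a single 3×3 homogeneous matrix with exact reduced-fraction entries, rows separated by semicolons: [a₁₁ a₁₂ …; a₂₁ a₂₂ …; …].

T1 = [1 0 0; 0 -1 0; 0 0 1]
T2·T1 = [1 0 3; 0 -1 -4; 0 0 1]
T3·…·T1 = [-12/13 -5/13 -56/13; -5/13 12/13 33/13; 0 0 1]
T4·…·T1 = [12/13 5/13 56/13; -5/13 12/13 33/13; 0 0 1]

T = [12/13 5/13 56/13; -5/13 12/13 33/13; 0 0 1]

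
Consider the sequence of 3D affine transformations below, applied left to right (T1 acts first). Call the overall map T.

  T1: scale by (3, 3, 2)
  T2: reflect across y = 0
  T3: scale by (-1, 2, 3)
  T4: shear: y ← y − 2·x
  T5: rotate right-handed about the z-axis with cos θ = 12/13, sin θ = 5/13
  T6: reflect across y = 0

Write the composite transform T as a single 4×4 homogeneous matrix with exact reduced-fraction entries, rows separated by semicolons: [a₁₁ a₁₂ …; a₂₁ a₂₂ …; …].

T1 = [3 0 0 0; 0 3 0 0; 0 0 2 0; 0 0 0 1]
T2·T1 = [3 0 0 0; 0 -3 0 0; 0 0 2 0; 0 0 0 1]
T3·…·T1 = [-3 0 0 0; 0 -6 0 0; 0 0 6 0; 0 0 0 1]
T4·…·T1 = [-3 0 0 0; 6 -6 0 0; 0 0 6 0; 0 0 0 1]
T5·…·T1 = [-66/13 30/13 0 0; 57/13 -72/13 0 0; 0 0 6 0; 0 0 0 1]
T6·…·T1 = [-66/13 30/13 0 0; -57/13 72/13 0 0; 0 0 6 0; 0 0 0 1]

T = [-66/13 30/13 0 0; -57/13 72/13 0 0; 0 0 6 0; 0 0 0 1]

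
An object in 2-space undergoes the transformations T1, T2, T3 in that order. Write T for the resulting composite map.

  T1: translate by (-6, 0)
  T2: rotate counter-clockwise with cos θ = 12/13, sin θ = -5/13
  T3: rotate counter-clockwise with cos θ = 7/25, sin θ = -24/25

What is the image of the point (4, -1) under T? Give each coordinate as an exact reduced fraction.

T1 translate by (-6, 0): (4, -1) → (-2, -1)
T2 rotate counter-clockwise with cos θ = 12/13, sin θ = -5/13: (-2, -1) → (-29/13, -2/13)
T3 rotate counter-clockwise with cos θ = 7/25, sin θ = -24/25: (-29/13, -2/13) → (-251/325, 682/325)

T(p) = (-251/325, 682/325)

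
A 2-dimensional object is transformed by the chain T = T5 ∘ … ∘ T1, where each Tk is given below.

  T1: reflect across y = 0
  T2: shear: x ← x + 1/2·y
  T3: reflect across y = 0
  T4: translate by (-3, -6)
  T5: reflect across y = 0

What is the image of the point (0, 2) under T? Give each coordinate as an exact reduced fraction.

T1 reflect across y = 0: (0, 2) → (0, -2)
T2 shear: x ← x + 1/2·y: (0, -2) → (-1, -2)
T3 reflect across y = 0: (-1, -2) → (-1, 2)
T4 translate by (-3, -6): (-1, 2) → (-4, -4)
T5 reflect across y = 0: (-4, -4) → (-4, 4)

T(p) = (-4, 4)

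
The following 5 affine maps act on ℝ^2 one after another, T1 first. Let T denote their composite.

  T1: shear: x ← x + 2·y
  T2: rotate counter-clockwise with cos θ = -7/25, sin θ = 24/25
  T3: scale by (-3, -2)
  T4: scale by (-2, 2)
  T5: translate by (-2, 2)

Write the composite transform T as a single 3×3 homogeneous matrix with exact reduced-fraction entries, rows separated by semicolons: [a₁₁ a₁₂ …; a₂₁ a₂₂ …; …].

T = [-42/25 -228/25 -2; -96/25 -164/25 2; 0 0 1]

T1 = [1 2 0; 0 1 0; 0 0 1]
T2·T1 = [-7/25 -38/25 0; 24/25 41/25 0; 0 0 1]
T3·…·T1 = [21/25 114/25 0; -48/25 -82/25 0; 0 0 1]
T4·…·T1 = [-42/25 -228/25 0; -96/25 -164/25 0; 0 0 1]
T5·…·T1 = [-42/25 -228/25 -2; -96/25 -164/25 2; 0 0 1]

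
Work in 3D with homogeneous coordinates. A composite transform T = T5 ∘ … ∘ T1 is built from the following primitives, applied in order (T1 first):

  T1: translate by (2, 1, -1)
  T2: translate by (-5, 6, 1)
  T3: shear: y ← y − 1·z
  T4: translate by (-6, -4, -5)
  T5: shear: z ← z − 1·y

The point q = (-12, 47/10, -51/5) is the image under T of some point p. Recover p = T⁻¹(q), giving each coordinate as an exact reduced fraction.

p = (-3, 6/5, -1/2)

T1 = [1 0 0 2; 0 1 0 1; 0 0 1 -1; 0 0 0 1]
T2·T1 = [1 0 0 -3; 0 1 0 7; 0 0 1 0; 0 0 0 1]
T3·…·T1 = [1 0 0 -3; 0 1 -1 7; 0 0 1 0; 0 0 0 1]
T4·…·T1 = [1 0 0 -9; 0 1 -1 3; 0 0 1 -5; 0 0 0 1]
T5·…·T1 = [1 0 0 -9; 0 1 -1 3; 0 -1 2 -8; 0 0 0 1]
det M = 1; M⁻¹ = [1 0 0 9; 0 2 1 2; 0 1 1 5; 0 0 0 1]
M⁻¹ · (-12, 47/10, -51/5)ᵀ = (-3, 6/5, -1/2)ᵀ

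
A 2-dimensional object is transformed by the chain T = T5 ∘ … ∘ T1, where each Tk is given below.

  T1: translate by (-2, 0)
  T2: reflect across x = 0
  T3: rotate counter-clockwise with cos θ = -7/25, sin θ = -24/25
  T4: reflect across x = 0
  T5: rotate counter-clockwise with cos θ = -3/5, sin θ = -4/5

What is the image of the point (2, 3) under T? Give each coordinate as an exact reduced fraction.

T(p) = (132/125, 351/125)

T1 translate by (-2, 0): (2, 3) → (0, 3)
T2 reflect across x = 0: (0, 3) → (0, 3)
T3 rotate counter-clockwise with cos θ = -7/25, sin θ = -24/25: (0, 3) → (72/25, -21/25)
T4 reflect across x = 0: (72/25, -21/25) → (-72/25, -21/25)
T5 rotate counter-clockwise with cos θ = -3/5, sin θ = -4/5: (-72/25, -21/25) → (132/125, 351/125)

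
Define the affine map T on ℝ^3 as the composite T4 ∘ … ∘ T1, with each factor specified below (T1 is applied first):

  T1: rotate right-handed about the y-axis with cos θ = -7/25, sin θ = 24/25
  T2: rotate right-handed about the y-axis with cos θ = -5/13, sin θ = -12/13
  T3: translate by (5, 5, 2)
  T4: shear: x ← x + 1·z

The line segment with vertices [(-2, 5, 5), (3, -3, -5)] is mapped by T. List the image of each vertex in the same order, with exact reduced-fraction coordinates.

image vertices: (2992/325, 10, 2193/325), (1917/325, 2, -857/325)

T1 rotate right-handed about the y-axis with cos θ = -7/25, sin θ = 24/25: (-2, 5, 5) → (134/25, 5, 13/25); (3, -3, -5) → (-141/25, -3, -37/25)
T2 rotate right-handed about the y-axis with cos θ = -5/13, sin θ = -12/13: (134/25, 5, 13/25) → (-826/325, 5, 1543/325); (-141/25, -3, -37/25) → (1149/325, -3, -1507/325)
T3 translate by (5, 5, 2): (-826/325, 5, 1543/325) → (799/325, 10, 2193/325); (1149/325, -3, -1507/325) → (2774/325, 2, -857/325)
T4 shear: x ← x + 1·z: (799/325, 10, 2193/325) → (2992/325, 10, 2193/325); (2774/325, 2, -857/325) → (1917/325, 2, -857/325)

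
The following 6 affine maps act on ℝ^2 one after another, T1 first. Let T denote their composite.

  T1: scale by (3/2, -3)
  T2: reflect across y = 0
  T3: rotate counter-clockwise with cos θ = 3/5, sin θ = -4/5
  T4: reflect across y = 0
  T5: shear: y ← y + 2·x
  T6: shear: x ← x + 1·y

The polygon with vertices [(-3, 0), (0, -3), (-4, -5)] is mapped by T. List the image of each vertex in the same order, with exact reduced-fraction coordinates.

image vertices: (-117/10, -9), (-81/5, -9), (-213/5, -27)

T1 scale by (3/2, -3): (-3, 0) → (-9/2, 0); (0, -3) → (0, 9); (-4, -5) → (-6, 15)
T2 reflect across y = 0: (-9/2, 0) → (-9/2, 0); (0, 9) → (0, -9); (-6, 15) → (-6, -15)
T3 rotate counter-clockwise with cos θ = 3/5, sin θ = -4/5: (-9/2, 0) → (-27/10, 18/5); (0, -9) → (-36/5, -27/5); (-6, -15) → (-78/5, -21/5)
T4 reflect across y = 0: (-27/10, 18/5) → (-27/10, -18/5); (-36/5, -27/5) → (-36/5, 27/5); (-78/5, -21/5) → (-78/5, 21/5)
T5 shear: y ← y + 2·x: (-27/10, -18/5) → (-27/10, -9); (-36/5, 27/5) → (-36/5, -9); (-78/5, 21/5) → (-78/5, -27)
T6 shear: x ← x + 1·y: (-27/10, -9) → (-117/10, -9); (-36/5, -9) → (-81/5, -9); (-78/5, -27) → (-213/5, -27)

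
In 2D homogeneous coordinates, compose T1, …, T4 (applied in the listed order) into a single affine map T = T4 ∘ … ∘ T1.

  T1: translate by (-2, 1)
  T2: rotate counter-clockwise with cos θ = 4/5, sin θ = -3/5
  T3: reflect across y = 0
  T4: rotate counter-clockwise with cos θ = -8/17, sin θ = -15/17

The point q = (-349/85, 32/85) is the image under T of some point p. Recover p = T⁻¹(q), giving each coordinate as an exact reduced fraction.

p = (1, 3)

T1 = [1 0 -2; 0 1 1; 0 0 1]
T2·T1 = [4/5 3/5 -1; -3/5 4/5 2; 0 0 1]
T3·…·T1 = [4/5 3/5 -1; 3/5 -4/5 -2; 0 0 1]
T4·…·T1 = [13/85 -84/85 -22/17; -84/85 -13/85 31/17; 0 0 1]
det M = -1; M⁻¹ = [13/85 -84/85 2; -84/85 -13/85 -1; 0 0 1]
M⁻¹ · (-349/85, 32/85)ᵀ = (1, 3)ᵀ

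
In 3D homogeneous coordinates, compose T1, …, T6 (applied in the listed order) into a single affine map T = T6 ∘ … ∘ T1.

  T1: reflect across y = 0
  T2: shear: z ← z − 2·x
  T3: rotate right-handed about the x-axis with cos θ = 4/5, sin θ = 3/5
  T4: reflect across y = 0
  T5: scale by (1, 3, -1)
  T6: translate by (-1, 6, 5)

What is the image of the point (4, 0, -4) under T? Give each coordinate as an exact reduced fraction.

T(p) = (3, -78/5, 73/5)

T1 reflect across y = 0: (4, 0, -4) → (4, 0, -4)
T2 shear: z ← z − 2·x: (4, 0, -4) → (4, 0, -12)
T3 rotate right-handed about the x-axis with cos θ = 4/5, sin θ = 3/5: (4, 0, -12) → (4, 36/5, -48/5)
T4 reflect across y = 0: (4, 36/5, -48/5) → (4, -36/5, -48/5)
T5 scale by (1, 3, -1): (4, -36/5, -48/5) → (4, -108/5, 48/5)
T6 translate by (-1, 6, 5): (4, -108/5, 48/5) → (3, -78/5, 73/5)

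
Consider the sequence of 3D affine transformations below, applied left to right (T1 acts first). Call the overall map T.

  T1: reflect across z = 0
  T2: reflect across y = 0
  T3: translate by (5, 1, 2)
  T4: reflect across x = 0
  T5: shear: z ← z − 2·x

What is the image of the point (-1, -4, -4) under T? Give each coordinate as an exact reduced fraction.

T(p) = (-4, 5, 14)

T1 reflect across z = 0: (-1, -4, -4) → (-1, -4, 4)
T2 reflect across y = 0: (-1, -4, 4) → (-1, 4, 4)
T3 translate by (5, 1, 2): (-1, 4, 4) → (4, 5, 6)
T4 reflect across x = 0: (4, 5, 6) → (-4, 5, 6)
T5 shear: z ← z − 2·x: (-4, 5, 6) → (-4, 5, 14)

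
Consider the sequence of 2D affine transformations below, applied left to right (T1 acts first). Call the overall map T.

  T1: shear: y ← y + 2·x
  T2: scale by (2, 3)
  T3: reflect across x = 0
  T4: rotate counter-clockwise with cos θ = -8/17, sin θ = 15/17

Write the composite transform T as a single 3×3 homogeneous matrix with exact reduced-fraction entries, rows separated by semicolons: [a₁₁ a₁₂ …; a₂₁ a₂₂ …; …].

T1 = [1 0 0; 2 1 0; 0 0 1]
T2·T1 = [2 0 0; 6 3 0; 0 0 1]
T3·…·T1 = [-2 0 0; 6 3 0; 0 0 1]
T4·…·T1 = [-74/17 -45/17 0; -78/17 -24/17 0; 0 0 1]

T = [-74/17 -45/17 0; -78/17 -24/17 0; 0 0 1]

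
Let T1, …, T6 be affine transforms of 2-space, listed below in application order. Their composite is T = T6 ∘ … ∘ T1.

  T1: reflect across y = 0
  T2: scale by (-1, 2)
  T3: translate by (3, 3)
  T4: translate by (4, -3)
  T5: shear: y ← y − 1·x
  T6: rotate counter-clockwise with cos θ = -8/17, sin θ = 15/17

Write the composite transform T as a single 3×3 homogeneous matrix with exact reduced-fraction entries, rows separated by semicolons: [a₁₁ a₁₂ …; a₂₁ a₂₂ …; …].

T1 = [1 0 0; 0 -1 0; 0 0 1]
T2·T1 = [-1 0 0; 0 -2 0; 0 0 1]
T3·…·T1 = [-1 0 3; 0 -2 3; 0 0 1]
T4·…·T1 = [-1 0 7; 0 -2 0; 0 0 1]
T5·…·T1 = [-1 0 7; 1 -2 -7; 0 0 1]
T6·…·T1 = [-7/17 30/17 49/17; -23/17 16/17 161/17; 0 0 1]

T = [-7/17 30/17 49/17; -23/17 16/17 161/17; 0 0 1]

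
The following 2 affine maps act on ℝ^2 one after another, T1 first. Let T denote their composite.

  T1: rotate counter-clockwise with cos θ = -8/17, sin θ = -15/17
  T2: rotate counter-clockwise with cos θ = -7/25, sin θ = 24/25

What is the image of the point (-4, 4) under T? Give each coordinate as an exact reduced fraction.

T(p) = (-1316/425, 2012/425)

T1 rotate counter-clockwise with cos θ = -8/17, sin θ = -15/17: (-4, 4) → (92/17, 28/17)
T2 rotate counter-clockwise with cos θ = -7/25, sin θ = 24/25: (92/17, 28/17) → (-1316/425, 2012/425)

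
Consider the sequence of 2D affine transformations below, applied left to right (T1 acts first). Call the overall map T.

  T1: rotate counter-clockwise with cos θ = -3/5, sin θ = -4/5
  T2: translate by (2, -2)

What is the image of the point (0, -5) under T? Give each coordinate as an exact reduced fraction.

T(p) = (-2, 1)

T1 rotate counter-clockwise with cos θ = -3/5, sin θ = -4/5: (0, -5) → (-4, 3)
T2 translate by (2, -2): (-4, 3) → (-2, 1)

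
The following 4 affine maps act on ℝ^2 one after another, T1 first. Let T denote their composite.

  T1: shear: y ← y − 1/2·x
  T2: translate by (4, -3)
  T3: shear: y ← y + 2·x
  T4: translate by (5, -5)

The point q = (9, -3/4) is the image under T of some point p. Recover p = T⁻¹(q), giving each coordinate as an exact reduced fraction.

T1 = [1 0 0; -1/2 1 0; 0 0 1]
T2·T1 = [1 0 4; -1/2 1 -3; 0 0 1]
T3·…·T1 = [1 0 4; 3/2 1 5; 0 0 1]
T4·…·T1 = [1 0 9; 3/2 1 0; 0 0 1]
det M = 1; M⁻¹ = [1 0 -9; -3/2 1 27/2; 0 0 1]
M⁻¹ · (9, -3/4)ᵀ = (0, -3/4)ᵀ

p = (0, -3/4)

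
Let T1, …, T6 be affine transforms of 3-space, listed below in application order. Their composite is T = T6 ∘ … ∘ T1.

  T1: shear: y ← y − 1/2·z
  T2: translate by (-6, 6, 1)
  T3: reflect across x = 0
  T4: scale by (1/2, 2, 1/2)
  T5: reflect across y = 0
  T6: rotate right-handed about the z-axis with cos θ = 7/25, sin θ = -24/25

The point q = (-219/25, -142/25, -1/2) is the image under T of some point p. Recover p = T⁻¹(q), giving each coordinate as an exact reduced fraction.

p = (0, -2, -2)

T1 = [1 0 0 0; 0 1 -1/2 0; 0 0 1 0; 0 0 0 1]
T2·T1 = [1 0 0 -6; 0 1 -1/2 6; 0 0 1 1; 0 0 0 1]
T3·…·T1 = [-1 0 0 6; 0 1 -1/2 6; 0 0 1 1; 0 0 0 1]
T4·…·T1 = [-1/2 0 0 3; 0 2 -1 12; 0 0 1/2 1/2; 0 0 0 1]
T5·…·T1 = [-1/2 0 0 3; 0 -2 1 -12; 0 0 1/2 1/2; 0 0 0 1]
T6·…·T1 = [-7/50 -48/25 24/25 -267/25; 12/25 -14/25 7/25 -156/25; 0 0 1/2 1/2; 0 0 0 1]
det M = 1/2; M⁻¹ = [-14/25 48/25 0 6; -12/25 -7/50 1 -13/2; 0 0 2 -1; 0 0 0 1]
M⁻¹ · (-219/25, -142/25, -1/2)ᵀ = (0, -2, -2)ᵀ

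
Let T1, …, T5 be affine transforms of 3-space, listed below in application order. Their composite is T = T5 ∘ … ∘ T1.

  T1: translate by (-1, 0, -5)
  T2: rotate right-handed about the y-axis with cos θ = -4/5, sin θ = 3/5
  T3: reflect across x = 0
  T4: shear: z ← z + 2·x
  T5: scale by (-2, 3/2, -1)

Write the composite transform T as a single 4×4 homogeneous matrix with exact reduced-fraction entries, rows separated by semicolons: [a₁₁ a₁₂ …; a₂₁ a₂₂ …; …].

T1 = [1 0 0 -1; 0 1 0 0; 0 0 1 -5; 0 0 0 1]
T2·T1 = [-4/5 0 3/5 -11/5; 0 1 0 0; -3/5 0 -4/5 23/5; 0 0 0 1]
T3·…·T1 = [4/5 0 -3/5 11/5; 0 1 0 0; -3/5 0 -4/5 23/5; 0 0 0 1]
T4·…·T1 = [4/5 0 -3/5 11/5; 0 1 0 0; 1 0 -2 9; 0 0 0 1]
T5·…·T1 = [-8/5 0 6/5 -22/5; 0 3/2 0 0; -1 0 2 -9; 0 0 0 1]

T = [-8/5 0 6/5 -22/5; 0 3/2 0 0; -1 0 2 -9; 0 0 0 1]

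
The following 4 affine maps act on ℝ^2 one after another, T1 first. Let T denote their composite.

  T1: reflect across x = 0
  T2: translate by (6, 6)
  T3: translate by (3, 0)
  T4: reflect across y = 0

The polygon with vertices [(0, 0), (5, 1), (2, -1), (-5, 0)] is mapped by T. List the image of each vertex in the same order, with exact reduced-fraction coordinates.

image vertices: (9, -6), (4, -7), (7, -5), (14, -6)

T1 reflect across x = 0: (0, 0) → (0, 0); (5, 1) → (-5, 1); (2, -1) → (-2, -1); (-5, 0) → (5, 0)
T2 translate by (6, 6): (0, 0) → (6, 6); (-5, 1) → (1, 7); (-2, -1) → (4, 5); (5, 0) → (11, 6)
T3 translate by (3, 0): (6, 6) → (9, 6); (1, 7) → (4, 7); (4, 5) → (7, 5); (11, 6) → (14, 6)
T4 reflect across y = 0: (9, 6) → (9, -6); (4, 7) → (4, -7); (7, 5) → (7, -5); (14, 6) → (14, -6)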